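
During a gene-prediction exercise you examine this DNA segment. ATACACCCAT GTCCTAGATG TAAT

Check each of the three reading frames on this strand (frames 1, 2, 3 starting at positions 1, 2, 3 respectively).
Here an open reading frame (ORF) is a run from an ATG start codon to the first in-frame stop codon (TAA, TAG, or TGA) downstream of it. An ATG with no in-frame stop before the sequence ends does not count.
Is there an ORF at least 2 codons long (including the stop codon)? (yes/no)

Frame 1: ATA CAC CCA TGT CCT AGA TGT AAT — no ATG→stop ORF.
Frame 2: TAC ACC CAT GTC CTA GAT GTA — no ATG→stop ORF.
Frame 3: ACA CCC ATG TCC TAG ATG TAA — ATG at 9, stop TAG at 15 → 9 nt; ATG at 18, stop TAA at 21 → 6 nt.
Frame 3 has an ORF of 3 codons (positions 9–17) ≥ 2, so yes.

yes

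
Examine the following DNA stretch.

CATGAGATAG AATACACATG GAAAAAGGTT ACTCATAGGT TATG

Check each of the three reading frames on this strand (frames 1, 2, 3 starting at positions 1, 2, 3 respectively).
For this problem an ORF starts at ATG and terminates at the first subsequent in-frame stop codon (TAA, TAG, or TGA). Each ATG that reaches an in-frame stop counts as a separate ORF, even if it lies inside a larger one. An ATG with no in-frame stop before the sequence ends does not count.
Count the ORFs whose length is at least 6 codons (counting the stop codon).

Frame 1: CAT GAG ATA GAA TAC ACA TGG AAA AAG GTT ACT CAT AGG TTA — no ATG→stop ORF.
Frame 2: ATG AGA TAG AAT ACA CAT GGA AAA AGG TTA CTC ATA GGT TAT — ATG at 2, stop TAG at 8 → 9 nt.
Frame 3: TGA GAT AGA ATA CAC ATG GAA AAA GGT TAC TCA TAG GTT ATG — ATG at 18, stop TAG at 36 → 21 nt.
ORFs ≥ 6 codons: frame 3 18–38 (7 codons). Count = 1.

1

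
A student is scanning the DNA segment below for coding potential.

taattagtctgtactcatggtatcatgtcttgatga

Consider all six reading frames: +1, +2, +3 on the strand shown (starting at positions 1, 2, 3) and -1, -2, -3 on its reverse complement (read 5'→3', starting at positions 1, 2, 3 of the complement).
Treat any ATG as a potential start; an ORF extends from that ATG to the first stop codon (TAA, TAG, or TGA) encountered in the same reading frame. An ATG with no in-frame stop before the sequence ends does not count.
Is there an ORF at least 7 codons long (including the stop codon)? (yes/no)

no

Reverse complement (5'→3'): TCATCAAGACATGATACCATGAGTACAGACTAATTA
Frame +1: TAA TTA GTC TGT ACT CAT GGT ATC ATG TCT TGA TGA — ATG at 25, stop TGA at 31 → 9 nt.
Frame +2: AAT TAG TCT GTA CTC ATG GTA TCA TGT CTT GAT — no ATG→stop ORF.
Frame +3: ATT AGT CTG TAC TCA TGG TAT CAT GTC TTG ATG — no ATG→stop ORF.
Frame -1: TCA TCA AGA CAT GAT ACC ATG AGT ACA GAC TAA TTA — ATG at 19, stop TAA at 31 → 15 nt.
Frame -2: CAT CAA GAC ATG ATA CCA TGA GTA CAG ACT AAT — ATG at 11, stop TGA at 20 → 12 nt.
Frame -3: ATC AAG ACA TGA TAC CAT GAG TAC AGA CTA ATT — no ATG→stop ORF.
Largest ORF found is 5 codons < 7, so no.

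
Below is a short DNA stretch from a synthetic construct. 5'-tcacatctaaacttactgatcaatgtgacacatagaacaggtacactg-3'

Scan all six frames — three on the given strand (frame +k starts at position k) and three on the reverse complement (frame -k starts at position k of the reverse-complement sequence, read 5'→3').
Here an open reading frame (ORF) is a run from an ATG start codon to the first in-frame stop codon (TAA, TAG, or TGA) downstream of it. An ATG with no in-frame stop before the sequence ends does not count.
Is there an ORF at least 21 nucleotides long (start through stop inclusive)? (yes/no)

yes

Reverse complement (5'→3'): CAGTGTACCTGTTCTATGTGTCACATTGATCAGTAAGTTTAGATGTGA
Frame +1: TCA CAT CTA AAC TTA CTG ATC AAT GTG ACA CAT AGA ACA GGT ACA CTG — no ATG→stop ORF.
Frame +2: CAC ATC TAA ACT TAC TGA TCA ATG TGA CAC ATA GAA CAG GTA CAC — ATG at 23, stop TGA at 26 → 6 nt.
Frame +3: ACA TCT AAA CTT ACT GAT CAA TGT GAC ACA TAG AAC AGG TAC ACT — no ATG→stop ORF.
Frame -1: CAG TGT ACC TGT TCT ATG TGT CAC ATT GAT CAG TAA GTT TAG ATG TGA — ATG at 16, stop TAA at 34 → 21 nt; ATG at 43, stop TGA at 46 → 6 nt.
Frame -2: AGT GTA CCT GTT CTA TGT GTC ACA TTG ATC AGT AAG TTT AGA TGT — no ATG→stop ORF.
Frame -3: GTG TAC CTG TTC TAT GTG TCA CAT TGA TCA GTA AGT TTA GAT GTG — no ATG→stop ORF.
Frame -1 has an ORF of 21 nucleotides (positions 16–36) ≥ 21, so yes.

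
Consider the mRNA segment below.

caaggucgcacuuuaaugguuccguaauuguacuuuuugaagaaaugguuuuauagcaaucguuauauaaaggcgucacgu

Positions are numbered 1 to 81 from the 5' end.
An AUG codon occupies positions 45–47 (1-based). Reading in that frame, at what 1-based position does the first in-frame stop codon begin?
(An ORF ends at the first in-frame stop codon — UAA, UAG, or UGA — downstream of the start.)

Codons from position 45: AUG (45–47), GUU (48–50), UUA (51–53), UAG (54–56).
UAG is a stop codon; it begins at position 54.

54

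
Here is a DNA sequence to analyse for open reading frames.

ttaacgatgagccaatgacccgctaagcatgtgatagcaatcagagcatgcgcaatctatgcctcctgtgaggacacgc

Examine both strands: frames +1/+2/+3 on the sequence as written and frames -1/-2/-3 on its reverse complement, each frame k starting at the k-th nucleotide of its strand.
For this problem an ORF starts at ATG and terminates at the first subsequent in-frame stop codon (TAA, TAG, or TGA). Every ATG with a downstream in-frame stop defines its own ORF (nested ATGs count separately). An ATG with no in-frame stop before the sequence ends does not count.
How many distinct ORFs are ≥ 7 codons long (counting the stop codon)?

Reverse complement (5'→3'): GCGTGTCCTCACAGGAGGCATAGATTGCGCATGCTCTGATTGCTATCACATGCTTAGCGGGTCATTGGCTCATCGTTAA
Frame +1: TTA ACG ATG AGC CAA TGA CCC GCT AAG CAT GTG ATA GCA ATC AGA GCA TGC GCA ATC TAT GCC TCC TGT GAG GAC ACG — ATG at 7, stop TGA at 16 → 12 nt.
Frame +2: TAA CGA TGA GCC AAT GAC CCG CTA AGC ATG TGA TAG CAA TCA GAG CAT GCG CAA TCT ATG CCT CCT GTG AGG ACA CGC — ATG at 29, stop TGA at 32 → 6 nt.
Frame +3: AAC GAT GAG CCA ATG ACC CGC TAA GCA TGT GAT AGC AAT CAG AGC ATG CGC AAT CTA TGC CTC CTG TGA GGA CAC — ATG at 15, stop TAA at 24 → 12 nt; ATG at 48, stop TGA at 69 → 24 nt.
Frame -1: GCG TGT CCT CAC AGG AGG CAT AGA TTG CGC ATG CTC TGA TTG CTA TCA CAT GCT TAG CGG GTC ATT GGC TCA TCG TTA — ATG at 31, stop TGA at 37 → 9 nt.
Frame -2: CGT GTC CTC ACA GGA GGC ATA GAT TGC GCA TGC TCT GAT TGC TAT CAC ATG CTT AGC GGG TCA TTG GCT CAT CGT TAA — ATG at 50, stop TAA at 77 → 30 nt.
Frame -3: GTG TCC TCA CAG GAG GCA TAG ATT GCG CAT GCT CTG ATT GCT ATC ACA TGC TTA GCG GGT CAT TGG CTC ATC GTT — no ATG→stop ORF.
ORFs ≥ 7 codons: frame +3 48–71 (8 codons), frame -2 50–79 (10 codons). Count = 2.

2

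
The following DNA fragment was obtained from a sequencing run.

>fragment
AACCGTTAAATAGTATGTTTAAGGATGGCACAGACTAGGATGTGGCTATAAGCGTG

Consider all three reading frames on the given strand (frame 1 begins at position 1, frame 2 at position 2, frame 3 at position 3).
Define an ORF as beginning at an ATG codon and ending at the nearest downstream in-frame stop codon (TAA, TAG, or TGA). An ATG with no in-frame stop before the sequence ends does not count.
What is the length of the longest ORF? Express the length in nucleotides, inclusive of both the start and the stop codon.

Frame 1: AAC CGT TAA ATA GTA TGT TTA AGG ATG GCA CAG ACT AGG ATG TGG CTA TAA GCG — ATG at 25, stop TAA at 49 → 27 nt; ATG at 40, stop TAA at 49 → 12 nt.
Frame 2: ACC GTT AAA TAG TAT GTT TAA GGA TGG CAC AGA CTA GGA TGT GGC TAT AAG CGT — no ATG→stop ORF.
Frame 3: CCG TTA AAT AGT ATG TTT AAG GAT GGC ACA GAC TAG GAT GTG GCT ATA AGC GTG — ATG at 15, stop TAG at 36 → 24 nt.
Longest: frame 1, positions 25–51, 27 nt = 9 codons = 8 aa. → 27 nucleotides.

27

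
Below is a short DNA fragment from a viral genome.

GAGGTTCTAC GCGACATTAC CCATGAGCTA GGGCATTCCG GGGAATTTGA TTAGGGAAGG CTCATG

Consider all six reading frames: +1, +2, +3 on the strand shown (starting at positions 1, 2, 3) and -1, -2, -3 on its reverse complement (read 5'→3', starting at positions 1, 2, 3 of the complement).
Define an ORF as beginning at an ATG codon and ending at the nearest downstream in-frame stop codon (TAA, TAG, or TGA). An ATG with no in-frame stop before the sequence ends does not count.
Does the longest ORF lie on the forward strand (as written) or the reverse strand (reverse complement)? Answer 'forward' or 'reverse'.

reverse

Reverse complement (5'→3'): CATGAGCCTTCCCTAATCAAATTCCCCGGAATGCCCTAGCTCATGGGTAATGTCGCGTAGAACCTC
Frame +1: GAG GTT CTA CGC GAC ATT ACC CAT GAG CTA GGG CAT TCC GGG GAA TTT GAT TAG GGA AGG CTC ATG — no ATG→stop ORF.
Frame +2: AGG TTC TAC GCG ACA TTA CCC ATG AGC TAG GGC ATT CCG GGG AAT TTG ATT AGG GAA GGC TCA — ATG at 23, stop TAG at 29 → 9 nt.
Frame +3: GGT TCT ACG CGA CAT TAC CCA TGA GCT AGG GCA TTC CGG GGA ATT TGA TTA GGG AAG GCT CAT — no ATG→stop ORF.
Frame -1: CAT GAG CCT TCC CTA ATC AAA TTC CCC GGA ATG CCC TAG CTC ATG GGT AAT GTC GCG TAG AAC CTC — ATG at 31, stop TAG at 37 → 9 nt; ATG at 43, stop TAG at 58 → 18 nt.
Frame -2: ATG AGC CTT CCC TAA TCA AAT TCC CCG GAA TGC CCT AGC TCA TGG GTA ATG TCG CGT AGA ACC — ATG at 2, stop TAA at 14 → 15 nt.
Frame -3: TGA GCC TTC CCT AAT CAA ATT CCC CGG AAT GCC CTA GCT CAT GGG TAA TGT CGC GTA GAA CCT — no ATG→stop ORF.
Forward-strand max 9 nt; reverse-strand max 18 nt. The reverse strand has the longer ORF.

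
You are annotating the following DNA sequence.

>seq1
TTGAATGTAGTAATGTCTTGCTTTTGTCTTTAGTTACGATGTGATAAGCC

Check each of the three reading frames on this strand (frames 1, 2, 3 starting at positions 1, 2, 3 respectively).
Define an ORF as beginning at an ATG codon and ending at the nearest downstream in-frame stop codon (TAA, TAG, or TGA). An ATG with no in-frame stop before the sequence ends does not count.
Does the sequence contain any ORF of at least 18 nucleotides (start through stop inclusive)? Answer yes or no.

Frame 1: TTG AAT GTA GTA ATG TCT TGC TTT TGT CTT TAG TTA CGA TGT GAT AAG — ATG at 13, stop TAG at 31 → 21 nt.
Frame 2: TGA ATG TAG TAA TGT CTT GCT TTT GTC TTT AGT TAC GAT GTG ATA AGC — ATG at 5, stop TAG at 8 → 6 nt.
Frame 3: GAA TGT AGT AAT GTC TTG CTT TTG TCT TTA GTT ACG ATG TGA TAA GCC — ATG at 39, stop TGA at 42 → 6 nt.
Frame 1 has an ORF of 21 nucleotides (positions 13–33) ≥ 18, so yes.

yes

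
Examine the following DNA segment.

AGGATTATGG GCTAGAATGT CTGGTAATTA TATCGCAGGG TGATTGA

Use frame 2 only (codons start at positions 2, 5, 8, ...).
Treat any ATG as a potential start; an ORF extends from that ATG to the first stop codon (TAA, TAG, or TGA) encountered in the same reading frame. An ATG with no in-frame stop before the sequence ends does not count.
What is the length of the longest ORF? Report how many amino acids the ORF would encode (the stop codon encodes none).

Frame 2: GGA TTA TGG GCT AGA ATG TCT GGT AAT TAT ATC GCA GGG TGA TTG — ATG at 17, stop TGA at 41 → 27 nt.
Longest: frame 2, positions 17–43, 27 nt = 9 codons = 8 aa. → 8 amino acids.

8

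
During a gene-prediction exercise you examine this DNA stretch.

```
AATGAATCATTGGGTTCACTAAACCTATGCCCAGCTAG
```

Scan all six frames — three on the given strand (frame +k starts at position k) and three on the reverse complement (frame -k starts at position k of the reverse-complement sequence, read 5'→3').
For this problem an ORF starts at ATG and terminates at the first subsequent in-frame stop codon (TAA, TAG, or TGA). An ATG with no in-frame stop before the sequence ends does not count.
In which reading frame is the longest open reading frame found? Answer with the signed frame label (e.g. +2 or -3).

Reverse complement (5'→3'): CTAGCTGGGCATAGGTTTAGTGAACCCAATGATTCATT
Frame +1: AAT GAA TCA TTG GGT TCA CTA AAC CTA TGC CCA GCT — no ATG→stop ORF.
Frame +2: ATG AAT CAT TGG GTT CAC TAA ACC TAT GCC CAG CTA — ATG at 2, stop TAA at 20 → 21 nt.
Frame +3: TGA ATC ATT GGG TTC ACT AAA CCT ATG CCC AGC TAG — ATG at 27, stop TAG at 36 → 12 nt.
Frame -1: CTA GCT GGG CAT AGG TTT AGT GAA CCC AAT GAT TCA — no ATG→stop ORF.
Frame -2: TAG CTG GGC ATA GGT TTA GTG AAC CCA ATG ATT CAT — no ATG→stop ORF.
Frame -3: AGC TGG GCA TAG GTT TAG TGA ACC CAA TGA TTC ATT — no ATG→stop ORF.
Longest ORF is 21 nt in frame +2 (positions 2–22).

+2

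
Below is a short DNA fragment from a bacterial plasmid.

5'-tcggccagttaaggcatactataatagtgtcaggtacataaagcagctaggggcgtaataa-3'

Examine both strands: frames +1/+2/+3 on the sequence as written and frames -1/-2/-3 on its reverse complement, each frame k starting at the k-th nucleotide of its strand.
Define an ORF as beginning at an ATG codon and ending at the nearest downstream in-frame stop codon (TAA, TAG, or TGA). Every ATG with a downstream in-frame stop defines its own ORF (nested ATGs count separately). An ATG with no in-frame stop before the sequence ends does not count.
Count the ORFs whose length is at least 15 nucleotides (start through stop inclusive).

1

Reverse complement (5'→3'): TTATTACGCCCCTAGCTGCTTTATGTACCTGACACTATTATAGTATGCCTTAACTGGCCGA
Frame +1: TCG GCC AGT TAA GGC ATA CTA TAA TAG TGT CAG GTA CAT AAA GCA GCT AGG GGC GTA ATA — no ATG→stop ORF.
Frame +2: CGG CCA GTT AAG GCA TAC TAT AAT AGT GTC AGG TAC ATA AAG CAG CTA GGG GCG TAA TAA — no ATG→stop ORF.
Frame +3: GGC CAG TTA AGG CAT ACT ATA ATA GTG TCA GGT ACA TAA AGC AGC TAG GGG CGT AAT — no ATG→stop ORF.
Frame -1: TTA TTA CGC CCC TAG CTG CTT TAT GTA CCT GAC ACT ATT ATA GTA TGC CTT AAC TGG CCG — no ATG→stop ORF.
Frame -2: TAT TAC GCC CCT AGC TGC TTT ATG TAC CTG ACA CTA TTA TAG TAT GCC TTA ACT GGC CGA — ATG at 23, stop TAG at 41 → 21 nt.
Frame -3: ATT ACG CCC CTA GCT GCT TTA TGT ACC TGA CAC TAT TAT AGT ATG CCT TAA CTG GCC — ATG at 45, stop TAA at 51 → 9 nt.
ORFs ≥ 15 nucleotides: frame -2 23–43 (21 nucleotides). Count = 1.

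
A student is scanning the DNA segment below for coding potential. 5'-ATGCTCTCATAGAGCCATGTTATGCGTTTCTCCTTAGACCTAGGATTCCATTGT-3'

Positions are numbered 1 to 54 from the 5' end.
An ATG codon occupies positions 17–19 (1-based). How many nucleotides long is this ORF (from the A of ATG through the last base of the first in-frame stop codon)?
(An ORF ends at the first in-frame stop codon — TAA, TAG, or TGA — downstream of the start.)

21

Codons from position 17: ATG (17–19), TTA (20–22), TGC (23–25), GTT (26–28), TCT (29–31), CCT (32–34), TAG (35–37).
TAG is the first in-frame stop; ORF spans 17–37, 21 nucleotides.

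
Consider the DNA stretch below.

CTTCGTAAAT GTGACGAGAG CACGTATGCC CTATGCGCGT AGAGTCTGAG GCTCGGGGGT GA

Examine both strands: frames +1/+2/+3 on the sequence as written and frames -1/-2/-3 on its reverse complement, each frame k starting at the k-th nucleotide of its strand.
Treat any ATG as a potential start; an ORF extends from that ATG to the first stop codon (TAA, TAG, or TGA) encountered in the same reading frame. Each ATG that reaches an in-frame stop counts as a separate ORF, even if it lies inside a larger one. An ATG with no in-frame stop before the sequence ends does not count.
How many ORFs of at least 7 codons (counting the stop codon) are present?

Reverse complement (5'→3'): TCACCCCCGAGCCTCAGACTCTACGCGCATAGGGCATACGTGCTCTCGTCACATTTACGAAG
Frame +1: CTT CGT AAA TGT GAC GAG AGC ACG TAT GCC CTA TGC GCG TAG AGT CTG AGG CTC GGG GGT — no ATG→stop ORF.
Frame +2: TTC GTA AAT GTG ACG AGA GCA CGT ATG CCC TAT GCG CGT AGA GTC TGA GGC TCG GGG GTG — ATG at 26, stop TGA at 47 → 24 nt.
Frame +3: TCG TAA ATG TGA CGA GAG CAC GTA TGC CCT ATG CGC GTA GAG TCT GAG GCT CGG GGG TGA — ATG at 9, stop TGA at 12 → 6 nt; ATG at 33, stop TGA at 60 → 30 nt.
Frame -1: TCA CCC CCG AGC CTC AGA CTC TAC GCG CAT AGG GCA TAC GTG CTC TCG TCA CAT TTA CGA — no ATG→stop ORF.
Frame -2: CAC CCC CGA GCC TCA GAC TCT ACG CGC ATA GGG CAT ACG TGC TCT CGT CAC ATT TAC GAA — no ATG→stop ORF.
Frame -3: ACC CCC GAG CCT CAG ACT CTA CGC GCA TAG GGC ATA CGT GCT CTC GTC ACA TTT ACG AAG — no ATG→stop ORF.
ORFs ≥ 7 codons: frame +2 26–49 (8 codons), frame +3 33–62 (10 codons). Count = 2.

2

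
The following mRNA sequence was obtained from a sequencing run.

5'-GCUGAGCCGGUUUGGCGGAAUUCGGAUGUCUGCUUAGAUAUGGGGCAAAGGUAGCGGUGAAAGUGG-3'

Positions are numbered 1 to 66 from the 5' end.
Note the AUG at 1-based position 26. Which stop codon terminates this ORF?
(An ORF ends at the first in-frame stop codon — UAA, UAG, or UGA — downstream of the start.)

Codons from position 26: AUG (26–28), UCU (29–31), GCU (32–34), UAG (35–37).
The first in-frame stop codon is UAG.

UAG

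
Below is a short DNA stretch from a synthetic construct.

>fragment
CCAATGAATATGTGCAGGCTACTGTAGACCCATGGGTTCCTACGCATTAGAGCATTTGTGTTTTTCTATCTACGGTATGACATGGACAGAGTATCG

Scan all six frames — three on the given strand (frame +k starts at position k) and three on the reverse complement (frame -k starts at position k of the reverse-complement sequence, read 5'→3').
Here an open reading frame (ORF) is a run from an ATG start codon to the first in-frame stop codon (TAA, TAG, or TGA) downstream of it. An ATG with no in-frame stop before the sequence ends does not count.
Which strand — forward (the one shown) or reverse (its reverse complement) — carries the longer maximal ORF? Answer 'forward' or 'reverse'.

Reverse complement (5'→3'): CGATACTCTGTCCATGTCATACCGTAGATAGAAAAACACAAATGCTCTAATGCGTAGGAACCCATGGGTCTACAGTAGCCTGCACATATTCATTGG
Frame +1: CCA ATG AAT ATG TGC AGG CTA CTG TAG ACC CAT GGG TTC CTA CGC ATT AGA GCA TTT GTG TTT TTC TAT CTA CGG TAT GAC ATG GAC AGA GTA TCG — ATG at 4, stop TAG at 25 → 24 nt; ATG at 10, stop TAG at 25 → 18 nt.
Frame +2: CAA TGA ATA TGT GCA GGC TAC TGT AGA CCC ATG GGT TCC TAC GCA TTA GAG CAT TTG TGT TTT TCT ATC TAC GGT ATG ACA TGG ACA GAG TAT — no ATG→stop ORF.
Frame +3: AAT GAA TAT GTG CAG GCT ACT GTA GAC CCA TGG GTT CCT ACG CAT TAG AGC ATT TGT GTT TTT CTA TCT ACG GTA TGA CAT GGA CAG AGT ATC — no ATG→stop ORF.
Frame -1: CGA TAC TCT GTC CAT GTC ATA CCG TAG ATA GAA AAA CAC AAA TGC TCT AAT GCG TAG GAA CCC ATG GGT CTA CAG TAG CCT GCA CAT ATT CAT TGG — ATG at 64, stop TAG at 76 → 15 nt.
Frame -2: GAT ACT CTG TCC ATG TCA TAC CGT AGA TAG AAA AAC ACA AAT GCT CTA ATG CGT AGG AAC CCA TGG GTC TAC AGT AGC CTG CAC ATA TTC ATT — ATG at 14, stop TAG at 29 → 18 nt.
Frame -3: ATA CTC TGT CCA TGT CAT ACC GTA GAT AGA AAA ACA CAA ATG CTC TAA TGC GTA GGA ACC CAT GGG TCT ACA GTA GCC TGC ACA TAT TCA TTG — ATG at 42, stop TAA at 48 → 9 nt.
Forward-strand max 24 nt; reverse-strand max 18 nt. The forward strand has the longer ORF.

forward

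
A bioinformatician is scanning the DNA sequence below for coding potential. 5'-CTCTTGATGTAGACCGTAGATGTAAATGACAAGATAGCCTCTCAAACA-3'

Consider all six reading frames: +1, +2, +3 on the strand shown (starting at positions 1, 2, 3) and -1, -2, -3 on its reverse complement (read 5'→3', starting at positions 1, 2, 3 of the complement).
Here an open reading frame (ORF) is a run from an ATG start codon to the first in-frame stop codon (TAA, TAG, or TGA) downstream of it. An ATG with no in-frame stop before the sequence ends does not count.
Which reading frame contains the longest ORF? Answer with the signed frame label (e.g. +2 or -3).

+2

Reverse complement (5'→3'): TGTTTGAGAGGCTATCTTGTCATTTACATCTACGGTCTACATCAAGAG
Frame +1: CTC TTG ATG TAG ACC GTA GAT GTA AAT GAC AAG ATA GCC TCT CAA ACA — ATG at 7, stop TAG at 10 → 6 nt.
Frame +2: TCT TGA TGT AGA CCG TAG ATG TAA ATG ACA AGA TAG CCT CTC AAA — ATG at 20, stop TAA at 23 → 6 nt; ATG at 26, stop TAG at 35 → 12 nt.
Frame +3: CTT GAT GTA GAC CGT AGA TGT AAA TGA CAA GAT AGC CTC TCA AAC — no ATG→stop ORF.
Frame -1: TGT TTG AGA GGC TAT CTT GTC ATT TAC ATC TAC GGT CTA CAT CAA GAG — no ATG→stop ORF.
Frame -2: GTT TGA GAG GCT ATC TTG TCA TTT ACA TCT ACG GTC TAC ATC AAG — no ATG→stop ORF.
Frame -3: TTT GAG AGG CTA TCT TGT CAT TTA CAT CTA CGG TCT ACA TCA AGA — no ATG→stop ORF.
Longest ORF is 12 nt in frame +2 (positions 26–37).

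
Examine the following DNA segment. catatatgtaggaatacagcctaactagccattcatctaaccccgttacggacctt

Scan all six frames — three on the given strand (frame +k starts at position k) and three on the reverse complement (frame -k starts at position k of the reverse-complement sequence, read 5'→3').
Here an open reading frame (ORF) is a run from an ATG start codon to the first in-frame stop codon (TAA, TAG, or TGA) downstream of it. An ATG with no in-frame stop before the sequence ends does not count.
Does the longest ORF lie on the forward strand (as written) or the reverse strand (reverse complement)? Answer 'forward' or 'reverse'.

reverse

Reverse complement (5'→3'): AAGGTCCGTAACGGGGTTAGATGAATGGCTAGTTAGGCTGTATTCCTACATATATG
Frame +1: CAT ATA TGT AGG AAT ACA GCC TAA CTA GCC ATT CAT CTA ACC CCG TTA CGG ACC — no ATG→stop ORF.
Frame +2: ATA TAT GTA GGA ATA CAG CCT AAC TAG CCA TTC ATC TAA CCC CGT TAC GGA CCT — no ATG→stop ORF.
Frame +3: TAT ATG TAG GAA TAC AGC CTA ACT AGC CAT TCA TCT AAC CCC GTT ACG GAC CTT — ATG at 6, stop TAG at 9 → 6 nt.
Frame -1: AAG GTC CGT AAC GGG GTT AGA TGA ATG GCT AGT TAG GCT GTA TTC CTA CAT ATA — ATG at 25, stop TAG at 34 → 12 nt.
Frame -2: AGG TCC GTA ACG GGG TTA GAT GAA TGG CTA GTT AGG CTG TAT TCC TAC ATA TAT — no ATG→stop ORF.
Frame -3: GGT CCG TAA CGG GGT TAG ATG AAT GGC TAG TTA GGC TGT ATT CCT ACA TAT ATG — ATG at 21, stop TAG at 30 → 12 nt.
Forward-strand max 6 nt; reverse-strand max 12 nt. The reverse strand has the longer ORF.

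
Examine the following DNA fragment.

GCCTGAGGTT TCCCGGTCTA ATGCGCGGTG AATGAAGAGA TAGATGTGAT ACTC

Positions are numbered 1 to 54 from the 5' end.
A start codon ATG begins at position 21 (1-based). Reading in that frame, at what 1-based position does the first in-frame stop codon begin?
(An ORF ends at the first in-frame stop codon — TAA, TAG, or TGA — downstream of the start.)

Codons from position 21: ATG (21–23), CGC (24–26), GGT (27–29), GAA (30–32), TGA (33–35).
TGA is a stop codon; it begins at position 33.

33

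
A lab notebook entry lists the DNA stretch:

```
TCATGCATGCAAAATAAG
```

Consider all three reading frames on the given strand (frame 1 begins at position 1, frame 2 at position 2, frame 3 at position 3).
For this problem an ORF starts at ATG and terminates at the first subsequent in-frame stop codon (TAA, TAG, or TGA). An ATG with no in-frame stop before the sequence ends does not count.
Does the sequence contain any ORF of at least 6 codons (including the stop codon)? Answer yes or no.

Frame 1: TCA TGC ATG CAA AAT AAG — no ATG→stop ORF.
Frame 2: CAT GCA TGC AAA ATA — no ATG→stop ORF.
Frame 3: ATG CAT GCA AAA TAA — ATG at 3, stop TAA at 15 → 15 nt.
Largest ORF found is 5 codons < 6, so no.

no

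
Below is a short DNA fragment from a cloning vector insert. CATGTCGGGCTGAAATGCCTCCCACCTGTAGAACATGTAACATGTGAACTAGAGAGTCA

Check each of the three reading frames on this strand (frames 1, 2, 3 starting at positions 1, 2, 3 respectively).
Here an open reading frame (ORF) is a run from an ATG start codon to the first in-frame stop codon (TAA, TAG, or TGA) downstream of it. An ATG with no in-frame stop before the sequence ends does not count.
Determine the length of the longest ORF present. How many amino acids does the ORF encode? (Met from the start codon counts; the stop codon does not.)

10

Frame 1: CAT GTC GGG CTG AAA TGC CTC CCA CCT GTA GAA CAT GTA ACA TGT GAA CTA GAG AGT — no ATG→stop ORF.
Frame 2: ATG TCG GGC TGA AAT GCC TCC CAC CTG TAG AAC ATG TAA CAT GTG AAC TAG AGA GTC — ATG at 2, stop TGA at 11 → 12 nt; ATG at 35, stop TAA at 38 → 6 nt.
Frame 3: TGT CGG GCT GAA ATG CCT CCC ACC TGT AGA ACA TGT AAC ATG TGA ACT AGA GAG TCA — ATG at 15, stop TGA at 45 → 33 nt; ATG at 42, stop TGA at 45 → 6 nt.
Longest: frame 3, positions 15–47, 33 nt = 11 codons = 10 aa. → 10 amino acids.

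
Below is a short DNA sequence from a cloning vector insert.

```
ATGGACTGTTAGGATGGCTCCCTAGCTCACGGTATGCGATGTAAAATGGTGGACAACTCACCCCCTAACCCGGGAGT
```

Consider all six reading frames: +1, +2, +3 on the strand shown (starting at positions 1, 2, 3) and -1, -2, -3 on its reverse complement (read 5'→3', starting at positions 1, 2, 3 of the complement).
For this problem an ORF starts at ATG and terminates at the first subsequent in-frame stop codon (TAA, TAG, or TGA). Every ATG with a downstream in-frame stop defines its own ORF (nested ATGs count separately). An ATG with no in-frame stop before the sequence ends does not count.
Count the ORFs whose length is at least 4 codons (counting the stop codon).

2

Reverse complement (5'→3'): ACTCCCGGGTTAGGGGGTGAGTTGTCCACCATTTTACATCGCATACCGTGAGCTAGGGAGCCATCCTAACAGTCCAT
Frame +1: ATG GAC TGT TAG GAT GGC TCC CTA GCT CAC GGT ATG CGA TGT AAA ATG GTG GAC AAC TCA CCC CCT AAC CCG GGA — ATG at 1, stop TAG at 10 → 12 nt.
Frame +2: TGG ACT GTT AGG ATG GCT CCC TAG CTC ACG GTA TGC GAT GTA AAA TGG TGG ACA ACT CAC CCC CTA ACC CGG GAG — ATG at 14, stop TAG at 23 → 12 nt.
Frame +3: GGA CTG TTA GGA TGG CTC CCT AGC TCA CGG TAT GCG ATG TAA AAT GGT GGA CAA CTC ACC CCC TAA CCC GGG AGT — ATG at 39, stop TAA at 42 → 6 nt.
Frame -1: ACT CCC GGG TTA GGG GGT GAG TTG TCC ACC ATT TTA CAT CGC ATA CCG TGA GCT AGG GAG CCA TCC TAA CAG TCC — no ATG→stop ORF.
Frame -2: CTC CCG GGT TAG GGG GTG AGT TGT CCA CCA TTT TAC ATC GCA TAC CGT GAG CTA GGG AGC CAT CCT AAC AGT CCA — no ATG→stop ORF.
Frame -3: TCC CGG GTT AGG GGG TGA GTT GTC CAC CAT TTT ACA TCG CAT ACC GTG AGC TAG GGA GCC ATC CTA ACA GTC CAT — no ATG→stop ORF.
ORFs ≥ 4 codons: frame +1 1–12 (4 codons), frame +2 14–25 (4 codons). Count = 2.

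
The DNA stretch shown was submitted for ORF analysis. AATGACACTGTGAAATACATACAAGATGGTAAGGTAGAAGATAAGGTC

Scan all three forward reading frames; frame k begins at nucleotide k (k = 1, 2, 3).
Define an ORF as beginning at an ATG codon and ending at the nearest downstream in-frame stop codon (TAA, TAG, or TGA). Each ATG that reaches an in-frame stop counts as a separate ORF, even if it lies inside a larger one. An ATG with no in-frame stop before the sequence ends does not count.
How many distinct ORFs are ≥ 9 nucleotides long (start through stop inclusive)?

2

Frame 1: AAT GAC ACT GTG AAA TAC ATA CAA GAT GGT AAG GTA GAA GAT AAG GTC — no ATG→stop ORF.
Frame 2: ATG ACA CTG TGA AAT ACA TAC AAG ATG GTA AGG TAG AAG ATA AGG — ATG at 2, stop TGA at 11 → 12 nt; ATG at 26, stop TAG at 35 → 12 nt.
Frame 3: TGA CAC TGT GAA ATA CAT ACA AGA TGG TAA GGT AGA AGA TAA GGT — no ATG→stop ORF.
ORFs ≥ 9 nucleotides: frame 2 2–13 (12 nucleotides), frame 2 26–37 (12 nucleotides). Count = 2.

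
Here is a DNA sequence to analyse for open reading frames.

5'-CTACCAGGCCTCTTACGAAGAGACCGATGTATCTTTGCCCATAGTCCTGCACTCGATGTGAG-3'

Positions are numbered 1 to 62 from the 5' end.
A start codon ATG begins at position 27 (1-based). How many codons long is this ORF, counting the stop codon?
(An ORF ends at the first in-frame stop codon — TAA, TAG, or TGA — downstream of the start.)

Codons from position 27: ATG (27–29), TAT (30–32), CTT (33–35), TGC (36–38), CCA (39–41), TAG (42–44).
TAG is the first in-frame stop; that's 6 codons including the stop.

6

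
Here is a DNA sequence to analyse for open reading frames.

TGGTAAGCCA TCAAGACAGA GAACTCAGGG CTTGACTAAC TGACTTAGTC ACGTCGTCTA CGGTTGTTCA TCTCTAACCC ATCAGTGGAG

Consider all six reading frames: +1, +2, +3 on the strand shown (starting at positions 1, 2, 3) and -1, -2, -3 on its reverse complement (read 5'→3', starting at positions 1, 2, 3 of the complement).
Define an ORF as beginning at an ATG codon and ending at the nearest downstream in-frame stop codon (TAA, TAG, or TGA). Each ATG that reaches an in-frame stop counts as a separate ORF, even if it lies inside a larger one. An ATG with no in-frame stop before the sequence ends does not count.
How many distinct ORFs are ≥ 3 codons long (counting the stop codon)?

Reverse complement (5'→3'): CTCCACTGATGGGTTAGAGATGAACAACCGTAGACGACGTGACTAAGTCAGTTAGTCAAGCCCTGAGTTCTCTGTCTTGATGGCTTACCA
Frame +1: TGG TAA GCC ATC AAG ACA GAG AAC TCA GGG CTT GAC TAA CTG ACT TAG TCA CGT CGT CTA CGG TTG TTC ATC TCT AAC CCA TCA GTG GAG — no ATG→stop ORF.
Frame +2: GGT AAG CCA TCA AGA CAG AGA ACT CAG GGC TTG ACT AAC TGA CTT AGT CAC GTC GTC TAC GGT TGT TCA TCT CTA ACC CAT CAG TGG — no ATG→stop ORF.
Frame +3: GTA AGC CAT CAA GAC AGA GAA CTC AGG GCT TGA CTA ACT GAC TTA GTC ACG TCG TCT ACG GTT GTT CAT CTC TAA CCC ATC AGT GGA — no ATG→stop ORF.
Frame -1: CTC CAC TGA TGG GTT AGA GAT GAA CAA CCG TAG ACG ACG TGA CTA AGT CAG TTA GTC AAG CCC TGA GTT CTC TGT CTT GAT GGC TTA CCA — no ATG→stop ORF.
Frame -2: TCC ACT GAT GGG TTA GAG ATG AAC AAC CGT AGA CGA CGT GAC TAA GTC AGT TAG TCA AGC CCT GAG TTC TCT GTC TTG ATG GCT TAC — ATG at 20, stop TAA at 44 → 27 nt.
Frame -3: CCA CTG ATG GGT TAG AGA TGA ACA ACC GTA GAC GAC GTG ACT AAG TCA GTT AGT CAA GCC CTG AGT TCT CTG TCT TGA TGG CTT ACC — ATG at 9, stop TAG at 15 → 9 nt.
ORFs ≥ 3 codons: frame -2 20–46 (9 codons), frame -3 9–17 (3 codons). Count = 2.

2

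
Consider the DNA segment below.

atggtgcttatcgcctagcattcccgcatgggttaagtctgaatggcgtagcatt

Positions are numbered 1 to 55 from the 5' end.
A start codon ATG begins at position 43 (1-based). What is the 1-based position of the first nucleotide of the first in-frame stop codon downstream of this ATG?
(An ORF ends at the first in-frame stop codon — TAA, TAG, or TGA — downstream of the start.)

49

Codons from position 43: ATG (43–45), GCG (46–48), TAG (49–51).
TAG is a stop codon; it begins at position 49.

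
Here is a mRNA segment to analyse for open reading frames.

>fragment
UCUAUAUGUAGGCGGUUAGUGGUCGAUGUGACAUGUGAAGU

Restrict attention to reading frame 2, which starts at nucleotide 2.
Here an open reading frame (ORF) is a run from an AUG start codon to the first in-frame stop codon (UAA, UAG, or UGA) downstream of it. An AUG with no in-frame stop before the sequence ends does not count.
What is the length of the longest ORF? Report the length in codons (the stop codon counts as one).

Frame 2: CUA UAU GUA GGC GGU UAG UGG UCG AUG UGA CAU GUG AAG — AUG at 26, stop UGA at 29 → 6 nt.
Longest: frame 2, positions 26–31, 6 nt = 2 codons = 1 aa. → 2 codons.

2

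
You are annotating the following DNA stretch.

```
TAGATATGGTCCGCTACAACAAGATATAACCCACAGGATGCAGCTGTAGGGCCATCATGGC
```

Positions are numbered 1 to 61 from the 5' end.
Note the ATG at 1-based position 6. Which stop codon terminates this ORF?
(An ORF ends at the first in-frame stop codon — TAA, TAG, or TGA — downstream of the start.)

TAA

Codons from position 6: ATG (6–8), GTC (9–11), CGC (12–14), TAC (15–17), AAC (18–20), AAG (21–23), ATA (24–26), TAA (27–29).
The first in-frame stop codon is TAA.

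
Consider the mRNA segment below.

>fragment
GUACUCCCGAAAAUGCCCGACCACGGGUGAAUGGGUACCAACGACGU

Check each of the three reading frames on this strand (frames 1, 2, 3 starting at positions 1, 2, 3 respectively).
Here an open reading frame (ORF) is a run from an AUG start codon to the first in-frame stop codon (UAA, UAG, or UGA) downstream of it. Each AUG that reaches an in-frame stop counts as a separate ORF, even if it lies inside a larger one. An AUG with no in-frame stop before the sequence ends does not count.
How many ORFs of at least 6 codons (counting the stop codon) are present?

1

Frame 1: GUA CUC CCG AAA AUG CCC GAC CAC GGG UGA AUG GGU ACC AAC GAC — AUG at 13, stop UGA at 28 → 18 nt.
Frame 2: UAC UCC CGA AAA UGC CCG ACC ACG GGU GAA UGG GUA CCA ACG ACG — no AUG→stop ORF.
Frame 3: ACU CCC GAA AAU GCC CGA CCA CGG GUG AAU GGG UAC CAA CGA CGU — no AUG→stop ORF.
ORFs ≥ 6 codons: frame 1 13–30 (6 codons). Count = 1.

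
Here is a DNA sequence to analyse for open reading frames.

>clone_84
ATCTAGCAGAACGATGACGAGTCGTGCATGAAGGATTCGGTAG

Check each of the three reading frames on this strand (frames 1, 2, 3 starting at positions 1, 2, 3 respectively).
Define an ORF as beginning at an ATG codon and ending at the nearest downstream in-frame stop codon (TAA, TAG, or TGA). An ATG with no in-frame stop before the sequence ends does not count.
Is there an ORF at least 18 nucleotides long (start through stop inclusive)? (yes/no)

Frame 1: ATC TAG CAG AAC GAT GAC GAG TCG TGC ATG AAG GAT TCG GTA — no ATG→stop ORF.
Frame 2: TCT AGC AGA ACG ATG ACG AGT CGT GCA TGA AGG ATT CGG TAG — ATG at 14, stop TGA at 29 → 18 nt.
Frame 3: CTA GCA GAA CGA TGA CGA GTC GTG CAT GAA GGA TTC GGT — no ATG→stop ORF.
Frame 2 has an ORF of 18 nucleotides (positions 14–31) ≥ 18, so yes.

yes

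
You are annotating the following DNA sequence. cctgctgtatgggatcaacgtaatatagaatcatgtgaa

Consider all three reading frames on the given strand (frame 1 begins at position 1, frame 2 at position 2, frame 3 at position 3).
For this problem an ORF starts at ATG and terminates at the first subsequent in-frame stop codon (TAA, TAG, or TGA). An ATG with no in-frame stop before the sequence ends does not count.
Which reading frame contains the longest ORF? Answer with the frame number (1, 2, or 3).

Frame 1: CCT GCT GTA TGG GAT CAA CGT AAT ATA GAA TCA TGT GAA — no ATG→stop ORF.
Frame 2: CTG CTG TAT GGG ATC AAC GTA ATA TAG AAT CAT GTG — no ATG→stop ORF.
Frame 3: TGC TGT ATG GGA TCA ACG TAA TAT AGA ATC ATG TGA — ATG at 9, stop TAA at 21 → 15 nt; ATG at 33, stop TGA at 36 → 6 nt.
Longest ORF is 15 nt in frame 3 (positions 9–23).

3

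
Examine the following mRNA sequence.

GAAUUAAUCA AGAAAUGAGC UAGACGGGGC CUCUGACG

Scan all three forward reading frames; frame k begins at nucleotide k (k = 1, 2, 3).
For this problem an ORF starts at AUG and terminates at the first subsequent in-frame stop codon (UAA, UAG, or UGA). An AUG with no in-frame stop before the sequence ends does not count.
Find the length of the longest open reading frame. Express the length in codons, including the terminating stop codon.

Frame 1: GAA UUA AUC AAG AAA UGA GCU AGA CGG GGC CUC UGA — no AUG→stop ORF.
Frame 2: AAU UAA UCA AGA AAU GAG CUA GAC GGG GCC UCU GAC — no AUG→stop ORF.
Frame 3: AUU AAU CAA GAA AUG AGC UAG ACG GGG CCU CUG ACG — AUG at 15, stop UAG at 21 → 9 nt.
Longest: frame 3, positions 15–23, 9 nt = 3 codons = 2 aa. → 3 codons.

3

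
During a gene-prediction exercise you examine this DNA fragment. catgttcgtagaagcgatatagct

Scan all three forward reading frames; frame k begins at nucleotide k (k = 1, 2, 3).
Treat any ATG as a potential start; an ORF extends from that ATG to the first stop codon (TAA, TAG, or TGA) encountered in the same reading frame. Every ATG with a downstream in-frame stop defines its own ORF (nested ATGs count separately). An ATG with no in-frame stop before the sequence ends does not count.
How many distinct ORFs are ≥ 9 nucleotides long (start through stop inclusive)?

1

Frame 1: CAT GTT CGT AGA AGC GAT ATA GCT — no ATG→stop ORF.
Frame 2: ATG TTC GTA GAA GCG ATA TAG — ATG at 2, stop TAG at 20 → 21 nt.
Frame 3: TGT TCG TAG AAG CGA TAT AGC — no ATG→stop ORF.
ORFs ≥ 9 nucleotides: frame 2 2–22 (21 nucleotides). Count = 1.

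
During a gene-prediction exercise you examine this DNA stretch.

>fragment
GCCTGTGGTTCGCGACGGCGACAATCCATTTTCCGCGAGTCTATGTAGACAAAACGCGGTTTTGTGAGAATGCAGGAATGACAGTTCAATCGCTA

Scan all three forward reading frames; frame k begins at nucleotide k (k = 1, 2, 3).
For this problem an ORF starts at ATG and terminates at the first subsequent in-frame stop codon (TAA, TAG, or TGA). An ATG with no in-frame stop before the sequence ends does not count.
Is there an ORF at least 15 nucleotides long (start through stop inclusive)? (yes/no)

Frame 1: GCC TGT GGT TCG CGA CGG CGA CAA TCC ATT TTC CGC GAG TCT ATG TAG ACA AAA CGC GGT TTT GTG AGA ATG CAG GAA TGA CAG TTC AAT CGC — ATG at 43, stop TAG at 46 → 6 nt; ATG at 70, stop TGA at 79 → 12 nt.
Frame 2: CCT GTG GTT CGC GAC GGC GAC AAT CCA TTT TCC GCG AGT CTA TGT AGA CAA AAC GCG GTT TTG TGA GAA TGC AGG AAT GAC AGT TCA ATC GCT — no ATG→stop ORF.
Frame 3: CTG TGG TTC GCG ACG GCG ACA ATC CAT TTT CCG CGA GTC TAT GTA GAC AAA ACG CGG TTT TGT GAG AAT GCA GGA ATG ACA GTT CAA TCG CTA — no ATG→stop ORF.
Largest ORF found is 12 nucleotides < 15, so no.

no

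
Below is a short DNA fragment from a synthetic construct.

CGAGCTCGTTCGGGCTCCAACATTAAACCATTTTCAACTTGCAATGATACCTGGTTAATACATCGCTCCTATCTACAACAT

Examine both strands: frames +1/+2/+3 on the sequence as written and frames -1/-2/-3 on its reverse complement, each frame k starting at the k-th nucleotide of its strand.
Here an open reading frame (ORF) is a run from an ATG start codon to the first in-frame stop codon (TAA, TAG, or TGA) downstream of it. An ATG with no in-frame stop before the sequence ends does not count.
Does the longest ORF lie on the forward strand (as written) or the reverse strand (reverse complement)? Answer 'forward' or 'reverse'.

Reverse complement (5'→3'): ATGTTGTAGATAGGAGCGATGTATTAACCAGGTATCATTGCAAGTTGAAAATGGTTTAATGTTGGAGCCCGAACGAGCTCG
Frame +1: CGA GCT CGT TCG GGC TCC AAC ATT AAA CCA TTT TCA ACT TGC AAT GAT ACC TGG TTA ATA CAT CGC TCC TAT CTA CAA CAT — no ATG→stop ORF.
Frame +2: GAG CTC GTT CGG GCT CCA ACA TTA AAC CAT TTT CAA CTT GCA ATG ATA CCT GGT TAA TAC ATC GCT CCT ATC TAC AAC — ATG at 44, stop TAA at 56 → 15 nt.
Frame +3: AGC TCG TTC GGG CTC CAA CAT TAA ACC ATT TTC AAC TTG CAA TGA TAC CTG GTT AAT ACA TCG CTC CTA TCT ACA ACA — no ATG→stop ORF.
Frame -1: ATG TTG TAG ATA GGA GCG ATG TAT TAA CCA GGT ATC ATT GCA AGT TGA AAA TGG TTT AAT GTT GGA GCC CGA ACG AGC TCG — ATG at 1, stop TAG at 7 → 9 nt; ATG at 19, stop TAA at 25 → 9 nt.
Frame -2: TGT TGT AGA TAG GAG CGA TGT ATT AAC CAG GTA TCA TTG CAA GTT GAA AAT GGT TTA ATG TTG GAG CCC GAA CGA GCT — no ATG→stop ORF.
Frame -3: GTT GTA GAT AGG AGC GAT GTA TTA ACC AGG TAT CAT TGC AAG TTG AAA ATG GTT TAA TGT TGG AGC CCG AAC GAG CTC — ATG at 51, stop TAA at 57 → 9 nt.
Forward-strand max 15 nt; reverse-strand max 9 nt. The forward strand has the longer ORF.

forward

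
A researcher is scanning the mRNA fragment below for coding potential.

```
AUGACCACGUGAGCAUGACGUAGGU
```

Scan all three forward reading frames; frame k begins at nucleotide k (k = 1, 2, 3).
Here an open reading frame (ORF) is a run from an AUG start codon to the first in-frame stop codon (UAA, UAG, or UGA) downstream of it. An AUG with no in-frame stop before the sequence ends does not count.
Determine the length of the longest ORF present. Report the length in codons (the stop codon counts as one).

4

Frame 1: AUG ACC ACG UGA GCA UGA CGU AGG — AUG at 1, stop UGA at 10 → 12 nt.
Frame 2: UGA CCA CGU GAG CAU GAC GUA GGU — no AUG→stop ORF.
Frame 3: GAC CAC GUG AGC AUG ACG UAG — AUG at 15, stop UAG at 21 → 9 nt.
Longest: frame 1, positions 1–12, 12 nt = 4 codons = 3 aa. → 4 codons.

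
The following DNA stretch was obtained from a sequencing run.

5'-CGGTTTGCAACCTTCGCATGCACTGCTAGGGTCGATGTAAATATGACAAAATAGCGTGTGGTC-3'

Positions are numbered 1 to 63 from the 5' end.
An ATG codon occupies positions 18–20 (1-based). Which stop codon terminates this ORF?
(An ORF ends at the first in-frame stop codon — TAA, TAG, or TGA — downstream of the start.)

Codons from position 18: ATG (18–20), CAC (21–23), TGC (24–26), TAG (27–29).
The first in-frame stop codon is TAG.

TAG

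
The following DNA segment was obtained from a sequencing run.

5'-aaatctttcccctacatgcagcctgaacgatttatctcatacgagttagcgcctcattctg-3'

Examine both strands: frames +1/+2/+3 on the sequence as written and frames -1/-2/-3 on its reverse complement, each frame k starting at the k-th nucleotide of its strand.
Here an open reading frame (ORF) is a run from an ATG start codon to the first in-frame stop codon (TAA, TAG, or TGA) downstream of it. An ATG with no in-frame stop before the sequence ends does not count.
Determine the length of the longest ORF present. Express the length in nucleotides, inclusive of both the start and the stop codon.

Reverse complement (5'→3'): CAGAATGAGGCGCTAACTCGTATGAGATAAATCGTTCAGGCTGCATGTAGGGGAAAGATTT
Frame +1: AAA TCT TTC CCC TAC ATG CAG CCT GAA CGA TTT ATC TCA TAC GAG TTA GCG CCT CAT TCT — no ATG→stop ORF.
Frame +2: AAT CTT TCC CCT ACA TGC AGC CTG AAC GAT TTA TCT CAT ACG AGT TAG CGC CTC ATT CTG — no ATG→stop ORF.
Frame +3: ATC TTT CCC CTA CAT GCA GCC TGA ACG ATT TAT CTC ATA CGA GTT AGC GCC TCA TTC — no ATG→stop ORF.
Frame -1: CAG AAT GAG GCG CTA ACT CGT ATG AGA TAA ATC GTT CAG GCT GCA TGT AGG GGA AAG ATT — ATG at 22, stop TAA at 28 → 9 nt.
Frame -2: AGA ATG AGG CGC TAA CTC GTA TGA GAT AAA TCG TTC AGG CTG CAT GTA GGG GAA AGA TTT — ATG at 5, stop TAA at 14 → 12 nt.
Frame -3: GAA TGA GGC GCT AAC TCG TAT GAG ATA AAT CGT TCA GGC TGC ATG TAG GGG AAA GAT — ATG at 45, stop TAG at 48 → 6 nt.
Longest: frame -2, positions 5–16, 12 nt = 4 codons = 3 aa. → 12 nucleotides.

12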